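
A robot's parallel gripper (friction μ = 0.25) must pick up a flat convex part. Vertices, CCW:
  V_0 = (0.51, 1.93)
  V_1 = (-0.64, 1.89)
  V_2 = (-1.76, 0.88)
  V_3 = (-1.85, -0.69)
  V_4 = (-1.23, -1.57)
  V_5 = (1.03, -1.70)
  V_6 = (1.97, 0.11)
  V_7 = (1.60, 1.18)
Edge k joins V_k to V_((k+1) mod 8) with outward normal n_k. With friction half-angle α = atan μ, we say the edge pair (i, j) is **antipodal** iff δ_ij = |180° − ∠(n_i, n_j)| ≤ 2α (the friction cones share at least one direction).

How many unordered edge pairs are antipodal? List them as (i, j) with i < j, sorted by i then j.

α = atan 0.25 = 14.04°;  2α = 28.07°
n_0 = (-0.0348, +0.9994)
n_1 = (-0.6697, +0.7426)
n_2 = (-0.9984, +0.0572)
n_3 = (-0.8175, -0.5760)
n_4 = (-0.0574, -0.9983)
n_5 = (+0.8875, -0.4609)
n_6 = (+0.9451, +0.3268)
n_7 = (+0.5668, +0.8238)
  (0,1): δ = 139.95°  ·
  (0,2): δ = 95.27°  ·
  (0,3): δ = 56.83°  ·
  (0,4): δ = 5.28°  ✓
  (0,5): δ = 60.56°  ·
  (0,6): δ = 107.08°  ·
  (0,7): δ = 143.48°  ·
  (1,2): δ = 135.32°  ·
  (1,3): δ = 96.88°  ·
  (1,4): δ = 45.34°  ·
  (1,5): δ = 20.51°  ✓
  (1,6): δ = 67.03°  ·
  (1,7): δ = 103.43°  ·
  (2,3): δ = 141.55°  ·
  (2,4): δ = 90.01°  ·
  (2,5): δ = 24.16°  ✓
  (2,6): δ = 22.36°  ✓
  (2,7): δ = 58.75°  ·
  (3,4): δ = 128.46°  ·
  (3,5): δ = 62.61°  ·
  (3,6): δ = 16.09°  ✓
  (3,7): δ = 20.30°  ✓
  (4,5): δ = 114.15°  ·
  (4,6): δ = 67.63°  ·
  (4,7): δ = 31.24°  ·
  (5,6): δ = 133.48°  ·
  (5,7): δ = 97.09°  ·
  (6,7): δ = 143.61°  ·
antipodal pairs: 6

count = 6; pairs: (0,4), (1,5), (2,5), (2,6), (3,6), (3,7)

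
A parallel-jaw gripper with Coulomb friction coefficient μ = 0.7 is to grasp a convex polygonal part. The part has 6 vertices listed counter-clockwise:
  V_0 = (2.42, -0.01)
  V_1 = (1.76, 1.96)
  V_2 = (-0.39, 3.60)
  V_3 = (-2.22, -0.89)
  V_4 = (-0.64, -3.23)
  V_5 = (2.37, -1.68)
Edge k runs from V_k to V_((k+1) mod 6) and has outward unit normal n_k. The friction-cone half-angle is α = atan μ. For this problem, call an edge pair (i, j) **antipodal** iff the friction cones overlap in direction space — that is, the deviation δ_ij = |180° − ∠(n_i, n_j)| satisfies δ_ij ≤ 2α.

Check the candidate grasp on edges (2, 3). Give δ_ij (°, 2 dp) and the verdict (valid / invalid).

α = atan 0.7 = 34.99°;  2α = 69.98°
edge 2: e_2 = (-1.83, -4.49);  n_2 = (-0.9260, +0.3774)
edge 3: e_3 = (+1.58, -2.34);  n_3 = (-0.8288, -0.5596)
∠(n_2, n_3) = 56.20°
δ = |180° − 56.20°| = 123.80°
123.80° > 2α = 69.98°  →  invalid

δ = 123.80°, invalid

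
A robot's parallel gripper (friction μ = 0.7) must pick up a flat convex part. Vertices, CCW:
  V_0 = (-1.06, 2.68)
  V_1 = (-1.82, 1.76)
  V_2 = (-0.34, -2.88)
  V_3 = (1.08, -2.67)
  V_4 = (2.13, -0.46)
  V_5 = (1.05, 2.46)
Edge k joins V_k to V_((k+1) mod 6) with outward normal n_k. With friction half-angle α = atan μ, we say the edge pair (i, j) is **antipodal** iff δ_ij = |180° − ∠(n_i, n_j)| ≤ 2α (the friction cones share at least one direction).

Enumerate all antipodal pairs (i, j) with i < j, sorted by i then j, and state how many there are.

α = atan 0.7 = 34.99°;  2α = 69.98°
n_0 = (-0.7710, +0.6369)
n_1 = (-0.9527, -0.3039)
n_2 = (+0.1463, -0.9892)
n_3 = (+0.9032, -0.4291)
n_4 = (+0.9379, +0.3469)
n_5 = (+0.1037, +0.9946)
  (0,1): δ = 122.75°  ·
  (0,2): δ = 42.03°  ✓
  (0,3): δ = 14.15°  ✓
  (0,4): δ = 59.86°  ✓
  (0,5): δ = 123.61°  ·
  (1,2): δ = 99.28°  ·
  (1,3): δ = 43.10°  ✓
  (1,4): δ = 2.61°  ✓
  (1,5): δ = 66.36°  ✓
  (2,3): δ = 123.83°  ·
  (2,4): δ = 78.11°  ·
  (2,5): δ = 14.36°  ✓
  (3,4): δ = 134.29°  ·
  (3,5): δ = 70.54°  ·
  (4,5): δ = 116.25°  ·
antipodal pairs: 7

count = 7; pairs: (0,2), (0,3), (0,4), (1,3), (1,4), (1,5), (2,5)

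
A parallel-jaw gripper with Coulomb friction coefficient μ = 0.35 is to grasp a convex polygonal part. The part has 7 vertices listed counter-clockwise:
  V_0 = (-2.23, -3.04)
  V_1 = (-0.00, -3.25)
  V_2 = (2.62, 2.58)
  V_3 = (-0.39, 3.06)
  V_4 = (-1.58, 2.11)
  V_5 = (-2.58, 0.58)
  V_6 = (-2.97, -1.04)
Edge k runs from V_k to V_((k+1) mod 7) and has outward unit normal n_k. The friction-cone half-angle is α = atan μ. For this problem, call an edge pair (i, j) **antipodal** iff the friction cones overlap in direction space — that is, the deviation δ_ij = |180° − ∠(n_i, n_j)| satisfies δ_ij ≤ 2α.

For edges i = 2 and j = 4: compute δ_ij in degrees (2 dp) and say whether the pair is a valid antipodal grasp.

α = atan 0.35 = 19.29°;  2α = 38.58°
edge 2: e_2 = (-3.01, +0.48);  n_2 = (+0.1575, +0.9875)
edge 4: e_4 = (-1.00, -1.53);  n_4 = (-0.8371, +0.5471)
∠(n_2, n_4) = 65.89°
δ = |180° − 65.89°| = 114.11°
114.11° > 2α = 38.58°  →  invalid

δ = 114.11°, invalid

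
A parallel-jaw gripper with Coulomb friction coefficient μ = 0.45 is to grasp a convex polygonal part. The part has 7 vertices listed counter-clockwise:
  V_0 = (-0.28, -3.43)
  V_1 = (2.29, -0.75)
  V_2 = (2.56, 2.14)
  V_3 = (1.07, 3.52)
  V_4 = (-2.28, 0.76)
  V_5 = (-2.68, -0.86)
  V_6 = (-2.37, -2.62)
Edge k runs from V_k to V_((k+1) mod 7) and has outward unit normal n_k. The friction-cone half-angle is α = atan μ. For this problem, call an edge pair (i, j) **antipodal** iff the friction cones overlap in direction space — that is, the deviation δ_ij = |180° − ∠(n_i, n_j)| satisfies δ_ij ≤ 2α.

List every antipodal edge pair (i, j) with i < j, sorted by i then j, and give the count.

α = atan 0.45 = 24.23°;  2α = 48.46°
n_0 = (+0.7218, -0.6921)
n_1 = (+0.9957, -0.0930)
n_2 = (+0.6795, +0.7337)
n_3 = (-0.6359, +0.7718)
n_4 = (-0.9708, +0.2397)
n_5 = (-0.9848, -0.1735)
n_6 = (-0.3614, -0.9324)
  (0,1): δ = 141.54°  ·
  (0,2): δ = 89.01°  ·
  (0,3): δ = 6.72°  ✓
  (0,4): δ = 29.93°  ✓
  (0,5): δ = 53.79°  ·
  (0,6): δ = 112.62°  ·
  (1,2): δ = 127.47°  ·
  (1,3): δ = 45.18°  ✓
  (1,4): δ = 8.53°  ✓
  (1,5): δ = 15.33°  ✓
  (1,6): δ = 74.15°  ·
  (2,3): δ = 97.71°  ·
  (2,4): δ = 61.06°  ·
  (2,5): δ = 37.21°  ✓
  (2,6): δ = 21.62°  ✓
  (3,4): δ = 143.35°  ·
  (3,5): δ = 119.50°  ·
  (3,6): δ = 60.67°  ·
  (4,5): δ = 156.14°  ·
  (4,6): δ = 97.31°  ·
  (5,6): δ = 121.17°  ·
antipodal pairs: 7

count = 7; pairs: (0,3), (0,4), (1,3), (1,4), (1,5), (2,5), (2,6)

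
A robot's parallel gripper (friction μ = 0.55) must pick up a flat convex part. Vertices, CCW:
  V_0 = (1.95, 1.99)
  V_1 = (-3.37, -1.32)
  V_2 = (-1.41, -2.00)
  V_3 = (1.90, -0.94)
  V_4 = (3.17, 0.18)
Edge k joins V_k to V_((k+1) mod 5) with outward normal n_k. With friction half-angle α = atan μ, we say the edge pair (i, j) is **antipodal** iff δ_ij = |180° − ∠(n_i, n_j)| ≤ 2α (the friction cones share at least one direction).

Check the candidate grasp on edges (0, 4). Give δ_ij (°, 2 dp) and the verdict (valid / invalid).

δ = 92.09°, invalid

α = atan 0.55 = 28.81°;  2α = 57.62°
edge 0: e_0 = (-5.32, -3.31);  n_0 = (-0.5283, +0.8491)
edge 4: e_4 = (-1.22, +1.81);  n_4 = (+0.8292, +0.5589)
∠(n_0, n_4) = 87.91°
δ = |180° − 87.91°| = 92.09°
92.09° > 2α = 57.62°  →  invalid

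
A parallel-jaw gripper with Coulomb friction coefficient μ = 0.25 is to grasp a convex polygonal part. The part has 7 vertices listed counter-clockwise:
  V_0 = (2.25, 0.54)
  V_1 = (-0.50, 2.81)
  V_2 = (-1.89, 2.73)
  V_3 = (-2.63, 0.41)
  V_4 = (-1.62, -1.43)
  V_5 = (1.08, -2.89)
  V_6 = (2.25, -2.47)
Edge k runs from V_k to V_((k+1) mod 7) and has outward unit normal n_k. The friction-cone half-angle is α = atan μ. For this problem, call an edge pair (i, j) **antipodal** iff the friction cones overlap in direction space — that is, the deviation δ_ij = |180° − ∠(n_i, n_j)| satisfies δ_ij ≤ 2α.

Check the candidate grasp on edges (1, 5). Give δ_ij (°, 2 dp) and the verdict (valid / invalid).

α = atan 0.25 = 14.04°;  2α = 28.07°
edge 1: e_1 = (-1.39, -0.08);  n_1 = (-0.0575, +0.9983)
edge 5: e_5 = (+1.17, +0.42);  n_5 = (+0.3379, -0.9412)
∠(n_1, n_5) = 163.55°
δ = |180° − 163.55°| = 16.45°
16.45° ≤ 2α = 28.07°  →  valid

δ = 16.45°, valid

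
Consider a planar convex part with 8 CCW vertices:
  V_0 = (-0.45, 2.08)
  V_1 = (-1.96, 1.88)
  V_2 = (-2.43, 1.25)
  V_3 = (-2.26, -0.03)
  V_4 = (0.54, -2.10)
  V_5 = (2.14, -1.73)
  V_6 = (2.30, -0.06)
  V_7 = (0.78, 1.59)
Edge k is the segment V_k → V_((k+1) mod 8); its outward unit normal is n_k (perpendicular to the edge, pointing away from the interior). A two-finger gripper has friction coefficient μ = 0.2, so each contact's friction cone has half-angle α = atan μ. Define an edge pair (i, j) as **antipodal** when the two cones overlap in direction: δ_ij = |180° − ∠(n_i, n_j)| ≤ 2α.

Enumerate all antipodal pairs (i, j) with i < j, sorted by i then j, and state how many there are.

count = 4; pairs: (0,4), (2,5), (3,6), (3,7)

α = atan 0.2 = 11.31°;  2α = 22.62°
n_0 = (-0.1313, +0.9913)
n_1 = (-0.8015, +0.5980)
n_2 = (-0.9913, -0.1317)
n_3 = (-0.5945, -0.8041)
n_4 = (+0.2253, -0.9743)
n_5 = (+0.9954, -0.0954)
n_6 = (+0.7355, +0.6775)
n_7 = (+0.3701, +0.9290)
  (0,1): δ = 134.27°  ·
  (0,2): δ = 89.98°  ·
  (0,3): δ = 44.02°  ·
  (0,4): δ = 5.48°  ✓
  (0,5): δ = 76.98°  ·
  (0,6): δ = 125.11°  ·
  (0,7): δ = 150.73°  ·
  (1,2): δ = 135.71°  ·
  (1,3): δ = 89.75°  ·
  (1,4): δ = 40.26°  ·
  (1,5): δ = 31.25°  ·
  (1,6): δ = 79.38°  ·
  (1,7): δ = 105.00°  ·
  (2,3): δ = 134.04°  ·
  (2,4): δ = 84.54°  ·
  (2,5): δ = 13.04°  ✓
  (2,6): δ = 35.09°  ·
  (2,7): δ = 60.71°  ·
  (3,4): δ = 130.50°  ·
  (3,5): δ = 59.00°  ·
  (3,6): δ = 10.87°  ✓
  (3,7): δ = 14.75°  ✓
  (4,5): δ = 108.49°  ·
  (4,6): δ = 60.37°  ·
  (4,7): δ = 34.74°  ·
  (5,6): δ = 131.88°  ·
  (5,7): δ = 106.25°  ·
  (6,7): δ = 154.37°  ·
antipodal pairs: 4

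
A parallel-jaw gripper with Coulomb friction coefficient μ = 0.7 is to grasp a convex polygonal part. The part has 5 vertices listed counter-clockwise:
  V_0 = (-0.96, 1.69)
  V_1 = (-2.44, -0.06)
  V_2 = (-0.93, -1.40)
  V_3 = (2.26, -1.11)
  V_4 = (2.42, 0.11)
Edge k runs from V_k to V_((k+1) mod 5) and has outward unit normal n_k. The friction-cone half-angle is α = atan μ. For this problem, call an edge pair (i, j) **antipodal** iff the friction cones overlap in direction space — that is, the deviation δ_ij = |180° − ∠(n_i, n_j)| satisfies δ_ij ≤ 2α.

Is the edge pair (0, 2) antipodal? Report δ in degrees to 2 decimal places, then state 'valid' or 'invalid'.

α = atan 0.7 = 34.99°;  2α = 69.98°
edge 0: e_0 = (-1.48, -1.75);  n_0 = (-0.7636, +0.6457)
edge 2: e_2 = (+3.19, +0.29);  n_2 = (+0.0905, -0.9959)
∠(n_0, n_2) = 135.42°
δ = |180° − 135.42°| = 44.58°
44.58° ≤ 2α = 69.98°  →  valid

δ = 44.58°, valid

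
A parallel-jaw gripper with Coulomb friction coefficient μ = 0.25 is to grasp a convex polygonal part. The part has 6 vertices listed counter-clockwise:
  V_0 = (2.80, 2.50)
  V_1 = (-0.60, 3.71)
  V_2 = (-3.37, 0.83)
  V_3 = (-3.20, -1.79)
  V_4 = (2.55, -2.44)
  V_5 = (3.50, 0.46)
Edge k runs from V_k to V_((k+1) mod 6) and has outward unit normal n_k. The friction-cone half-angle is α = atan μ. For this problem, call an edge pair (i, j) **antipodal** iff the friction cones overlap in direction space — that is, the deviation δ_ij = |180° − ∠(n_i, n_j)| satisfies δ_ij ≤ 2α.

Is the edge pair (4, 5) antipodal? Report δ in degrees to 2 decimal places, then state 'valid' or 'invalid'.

δ = 142.92°, invalid

α = atan 0.25 = 14.04°;  2α = 28.07°
edge 4: e_4 = (+0.95, +2.90);  n_4 = (+0.9503, -0.3113)
edge 5: e_5 = (-0.70, +2.04);  n_5 = (+0.9459, +0.3246)
∠(n_4, n_5) = 37.08°
δ = |180° − 37.08°| = 142.92°
142.92° > 2α = 28.07°  →  invalid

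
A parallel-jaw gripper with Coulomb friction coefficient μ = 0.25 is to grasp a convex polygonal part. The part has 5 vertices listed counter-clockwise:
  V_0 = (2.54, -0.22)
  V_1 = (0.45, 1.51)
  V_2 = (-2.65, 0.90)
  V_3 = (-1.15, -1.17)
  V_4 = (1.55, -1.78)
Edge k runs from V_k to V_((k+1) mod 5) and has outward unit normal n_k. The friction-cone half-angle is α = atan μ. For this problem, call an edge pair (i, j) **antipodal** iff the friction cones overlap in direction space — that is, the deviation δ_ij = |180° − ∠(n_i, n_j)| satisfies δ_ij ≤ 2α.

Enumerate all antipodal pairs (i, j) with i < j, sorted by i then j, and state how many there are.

α = atan 0.25 = 14.04°;  2α = 28.07°
n_0 = (+0.6376, +0.7703)
n_1 = (-0.1931, +0.9812)
n_2 = (-0.8097, -0.5868)
n_3 = (-0.2204, -0.9754)
n_4 = (+0.8443, -0.5358)
  (0,1): δ = 129.25°  ·
  (0,2): δ = 14.46°  ✓
  (0,3): δ = 26.89°  ✓
  (0,4): δ = 97.22°  ·
  (1,2): δ = 65.20°  ·
  (1,3): δ = 23.86°  ✓
  (1,4): δ = 46.47°  ·
  (2,3): δ = 138.66°  ·
  (2,4): δ = 68.33°  ·
  (3,4): δ = 109.67°  ·
antipodal pairs: 3

count = 3; pairs: (0,2), (0,3), (1,3)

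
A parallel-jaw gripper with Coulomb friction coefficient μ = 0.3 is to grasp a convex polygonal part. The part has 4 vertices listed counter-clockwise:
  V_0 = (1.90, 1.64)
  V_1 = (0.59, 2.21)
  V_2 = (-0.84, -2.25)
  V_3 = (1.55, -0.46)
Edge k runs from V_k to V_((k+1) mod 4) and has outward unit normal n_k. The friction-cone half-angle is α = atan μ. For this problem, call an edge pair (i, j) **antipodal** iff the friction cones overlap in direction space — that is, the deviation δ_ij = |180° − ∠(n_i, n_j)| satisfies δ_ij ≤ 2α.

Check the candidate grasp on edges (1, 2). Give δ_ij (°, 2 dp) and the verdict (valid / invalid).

δ = 35.39°, invalid

α = atan 0.3 = 16.70°;  2α = 33.40°
edge 1: e_1 = (-1.43, -4.46);  n_1 = (-0.9523, +0.3053)
edge 2: e_2 = (+2.39, +1.79);  n_2 = (+0.5995, -0.8004)
∠(n_1, n_2) = 144.61°
δ = |180° − 144.61°| = 35.39°
35.39° > 2α = 33.40°  →  invalid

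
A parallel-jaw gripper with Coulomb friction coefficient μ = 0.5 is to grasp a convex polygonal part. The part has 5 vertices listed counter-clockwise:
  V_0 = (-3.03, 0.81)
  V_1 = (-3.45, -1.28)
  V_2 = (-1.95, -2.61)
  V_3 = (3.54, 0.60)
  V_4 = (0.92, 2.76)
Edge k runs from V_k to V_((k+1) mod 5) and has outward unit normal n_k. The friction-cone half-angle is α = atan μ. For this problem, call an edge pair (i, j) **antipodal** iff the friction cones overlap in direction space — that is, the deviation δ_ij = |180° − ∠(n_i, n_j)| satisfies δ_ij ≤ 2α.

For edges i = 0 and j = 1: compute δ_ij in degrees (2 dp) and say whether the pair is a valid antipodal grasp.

δ = 120.20°, invalid

α = atan 0.5 = 26.57°;  2α = 53.13°
edge 0: e_0 = (-0.42, -2.09);  n_0 = (-0.9804, +0.1970)
edge 1: e_1 = (+1.50, -1.33);  n_1 = (-0.6634, -0.7482)
∠(n_0, n_1) = 59.80°
δ = |180° − 59.80°| = 120.20°
120.20° > 2α = 53.13°  →  invalid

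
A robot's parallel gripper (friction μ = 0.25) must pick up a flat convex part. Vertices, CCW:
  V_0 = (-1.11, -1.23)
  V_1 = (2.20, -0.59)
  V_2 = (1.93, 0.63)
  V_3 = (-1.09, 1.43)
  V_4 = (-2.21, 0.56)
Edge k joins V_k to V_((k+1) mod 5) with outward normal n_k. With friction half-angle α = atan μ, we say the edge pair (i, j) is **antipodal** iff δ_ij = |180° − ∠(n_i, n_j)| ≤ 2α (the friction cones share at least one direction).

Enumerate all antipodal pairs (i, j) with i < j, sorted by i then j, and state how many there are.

α = atan 0.25 = 14.04°;  2α = 28.07°
n_0 = (+0.1898, -0.9818)
n_1 = (+0.9764, +0.2161)
n_2 = (+0.2561, +0.9667)
n_3 = (-0.6135, +0.7897)
n_4 = (-0.8520, -0.5236)
  (0,1): δ = 88.46°  ·
  (0,2): δ = 25.78°  ✓
  (0,3): δ = 26.90°  ✓
  (0,4): δ = 110.63°  ·
  (1,2): δ = 117.32°  ·
  (1,3): δ = 64.64°  ·
  (1,4): δ = 19.09°  ✓
  (2,3): δ = 127.32°  ·
  (2,4): δ = 43.59°  ·
  (3,4): δ = 96.27°  ·
antipodal pairs: 3

count = 3; pairs: (0,2), (0,3), (1,4)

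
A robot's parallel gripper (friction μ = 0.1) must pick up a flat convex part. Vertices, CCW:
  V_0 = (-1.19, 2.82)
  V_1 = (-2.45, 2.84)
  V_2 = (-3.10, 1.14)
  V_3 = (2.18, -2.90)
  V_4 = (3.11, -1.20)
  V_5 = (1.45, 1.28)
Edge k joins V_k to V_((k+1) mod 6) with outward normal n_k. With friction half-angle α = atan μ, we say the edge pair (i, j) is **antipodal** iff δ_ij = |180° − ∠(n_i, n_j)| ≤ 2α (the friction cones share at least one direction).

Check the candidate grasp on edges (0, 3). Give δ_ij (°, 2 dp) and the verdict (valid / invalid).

δ = 62.23°, invalid

α = atan 0.1 = 5.71°;  2α = 11.42°
edge 0: e_0 = (-1.26, +0.02);  n_0 = (+0.0159, +0.9999)
edge 3: e_3 = (+0.93, +1.70);  n_3 = (+0.8773, -0.4799)
∠(n_0, n_3) = 117.77°
δ = |180° − 117.77°| = 62.23°
62.23° > 2α = 11.42°  →  invalid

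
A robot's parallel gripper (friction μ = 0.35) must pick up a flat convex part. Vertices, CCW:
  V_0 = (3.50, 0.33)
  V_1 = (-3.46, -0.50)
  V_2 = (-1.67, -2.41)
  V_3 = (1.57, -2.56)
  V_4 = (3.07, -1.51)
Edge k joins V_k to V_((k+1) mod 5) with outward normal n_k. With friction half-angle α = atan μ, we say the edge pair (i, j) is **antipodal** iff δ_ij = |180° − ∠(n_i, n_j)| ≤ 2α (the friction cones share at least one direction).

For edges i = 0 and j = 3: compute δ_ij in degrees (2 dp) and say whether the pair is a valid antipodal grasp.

α = atan 0.35 = 19.29°;  2α = 38.58°
edge 0: e_0 = (-6.96, -0.83);  n_0 = (-0.1184, +0.9930)
edge 3: e_3 = (+1.50, +1.05);  n_3 = (+0.5735, -0.8192)
∠(n_0, n_3) = 151.81°
δ = |180° − 151.81°| = 28.19°
28.19° ≤ 2α = 38.58°  →  valid

δ = 28.19°, valid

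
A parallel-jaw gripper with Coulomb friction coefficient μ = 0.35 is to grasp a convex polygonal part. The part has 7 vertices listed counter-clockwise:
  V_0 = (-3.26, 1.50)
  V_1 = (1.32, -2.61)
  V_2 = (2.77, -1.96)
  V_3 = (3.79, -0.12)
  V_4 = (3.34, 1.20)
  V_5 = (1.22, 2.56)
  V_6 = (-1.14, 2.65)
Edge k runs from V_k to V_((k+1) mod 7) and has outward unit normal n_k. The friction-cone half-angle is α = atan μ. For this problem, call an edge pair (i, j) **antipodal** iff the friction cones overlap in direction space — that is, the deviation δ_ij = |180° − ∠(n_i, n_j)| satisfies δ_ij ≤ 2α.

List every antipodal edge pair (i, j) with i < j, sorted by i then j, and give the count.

count = 5; pairs: (0,3), (0,4), (1,5), (1,6), (2,6)

α = atan 0.35 = 19.29°;  2α = 38.58°
n_0 = (-0.6679, -0.7443)
n_1 = (+0.4091, -0.9125)
n_2 = (+0.8746, -0.4848)
n_3 = (+0.9465, +0.3227)
n_4 = (+0.5400, +0.8417)
n_5 = (+0.0381, +0.9993)
n_6 = (-0.4768, +0.8790)
  (0,1): δ = 113.95°  ·
  (0,2): δ = 77.10°  ·
  (0,3): δ = 29.27°  ✓
  (0,4): δ = 9.22°  ✓
  (0,5): δ = 39.72°  ·
  (0,6): δ = 70.38°  ·
  (1,2): δ = 143.15°  ·
  (1,3): δ = 95.32°  ·
  (1,4): δ = 56.83°  ·
  (1,5): δ = 26.33°  ✓
  (1,6): δ = 4.33°  ✓
  (2,3): δ = 132.17°  ·
  (2,4): δ = 93.68°  ·
  (2,5): δ = 63.18°  ·
  (2,6): δ = 32.52°  ✓
  (3,4): δ = 141.51°  ·
  (3,5): δ = 111.01°  ·
  (3,6): δ = 80.35°  ·
  (4,5): δ = 149.50°  ·
  (4,6): δ = 118.84°  ·
  (5,6): δ = 149.34°  ·
antipodal pairs: 5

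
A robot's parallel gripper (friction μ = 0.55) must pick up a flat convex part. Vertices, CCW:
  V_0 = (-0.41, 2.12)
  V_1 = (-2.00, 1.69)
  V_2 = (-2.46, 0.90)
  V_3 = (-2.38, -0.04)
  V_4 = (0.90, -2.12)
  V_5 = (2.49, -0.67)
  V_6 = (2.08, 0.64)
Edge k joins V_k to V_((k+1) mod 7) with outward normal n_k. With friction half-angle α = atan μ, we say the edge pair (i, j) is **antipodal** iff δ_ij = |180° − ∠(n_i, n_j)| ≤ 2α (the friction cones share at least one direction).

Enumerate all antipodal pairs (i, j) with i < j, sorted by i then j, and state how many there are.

count = 9; pairs: (0,3), (0,4), (1,4), (1,5), (2,4), (2,5), (2,6), (3,5), (3,6)

α = atan 0.55 = 28.81°;  2α = 57.62°
n_0 = (-0.2611, +0.9653)
n_1 = (-0.8642, +0.5032)
n_2 = (-0.9964, -0.0848)
n_3 = (-0.5355, -0.8445)
n_4 = (+0.6738, -0.7389)
n_5 = (+0.9544, +0.2987)
n_6 = (+0.5109, +0.8596)
  (0,1): δ = 135.34°  ·
  (0,2): δ = 100.27°  ·
  (0,3): δ = 47.51°  ✓
  (0,4): δ = 27.23°  ✓
  (0,5): δ = 92.25°  ·
  (0,6): δ = 134.14°  ·
  (1,2): δ = 144.92°  ·
  (1,3): δ = 92.17°  ·
  (1,4): δ = 17.43°  ✓
  (1,5): δ = 47.59°  ✓
  (1,6): δ = 89.49°  ·
  (2,3): δ = 127.25°  ·
  (2,4): δ = 52.50°  ✓
  (2,5): δ = 12.51°  ✓
  (2,6): δ = 54.41°  ✓
  (3,4): δ = 105.26°  ·
  (3,5): δ = 40.24°  ✓
  (3,6): δ = 1.65°  ✓
  (4,5): δ = 114.98°  ·
  (4,6): δ = 73.09°  ·
  (5,6): δ = 138.11°  ·
antipodal pairs: 9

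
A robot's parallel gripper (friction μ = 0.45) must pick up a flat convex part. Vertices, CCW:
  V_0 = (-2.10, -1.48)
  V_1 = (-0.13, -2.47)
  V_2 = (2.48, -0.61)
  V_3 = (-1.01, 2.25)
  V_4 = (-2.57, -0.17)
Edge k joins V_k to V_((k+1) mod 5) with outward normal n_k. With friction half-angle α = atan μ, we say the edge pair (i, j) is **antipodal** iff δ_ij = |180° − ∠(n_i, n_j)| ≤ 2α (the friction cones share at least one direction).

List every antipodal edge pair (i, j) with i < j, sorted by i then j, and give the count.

count = 3; pairs: (0,2), (1,3), (2,4)

α = atan 0.45 = 24.23°;  2α = 48.46°
n_0 = (-0.4490, -0.8935)
n_1 = (+0.5804, -0.8144)
n_2 = (+0.6338, +0.7735)
n_3 = (-0.8405, +0.5418)
n_4 = (-0.9413, -0.3377)
  (0,1): δ = 117.84°  ·
  (0,2): δ = 12.65°  ✓
  (0,3): δ = 83.87°  ·
  (0,4): δ = 136.42°  ·
  (1,2): δ = 74.81°  ·
  (1,3): δ = 21.72°  ✓
  (1,4): δ = 74.26°  ·
  (2,3): δ = 83.47°  ·
  (2,4): δ = 30.93°  ✓
  (3,4): δ = 127.46°  ·
antipodal pairs: 3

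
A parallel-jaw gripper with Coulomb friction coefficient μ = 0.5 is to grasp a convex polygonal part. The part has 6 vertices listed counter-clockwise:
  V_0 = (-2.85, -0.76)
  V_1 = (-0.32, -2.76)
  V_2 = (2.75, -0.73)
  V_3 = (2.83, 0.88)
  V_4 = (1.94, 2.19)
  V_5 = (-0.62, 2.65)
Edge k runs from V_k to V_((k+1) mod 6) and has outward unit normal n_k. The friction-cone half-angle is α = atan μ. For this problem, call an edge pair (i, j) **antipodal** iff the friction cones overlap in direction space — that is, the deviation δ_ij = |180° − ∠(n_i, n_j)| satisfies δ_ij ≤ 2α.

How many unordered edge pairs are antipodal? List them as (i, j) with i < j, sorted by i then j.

count = 5; pairs: (0,3), (0,4), (1,4), (1,5), (2,5)

α = atan 0.5 = 26.57°;  2α = 53.13°
n_0 = (-0.6201, -0.7845)
n_1 = (+0.5516, -0.8341)
n_2 = (+0.9988, -0.0496)
n_3 = (+0.8272, +0.5620)
n_4 = (+0.1769, +0.9842)
n_5 = (-0.8369, +0.5473)
  (0,1): δ = 108.20°  ·
  (0,2): δ = 54.52°  ·
  (0,3): δ = 17.48°  ✓
  (0,4): δ = 28.14°  ✓
  (0,5): δ = 95.14°  ·
  (1,2): δ = 126.32°  ·
  (1,3): δ = 89.28°  ·
  (1,4): δ = 43.66°  ✓
  (1,5): δ = 23.34°  ✓
  (2,3): δ = 142.96°  ·
  (2,4): δ = 97.34°  ·
  (2,5): δ = 30.34°  ✓
  (3,4): δ = 134.38°  ·
  (3,5): δ = 67.37°  ·
  (4,5): δ = 113.00°  ·
antipodal pairs: 5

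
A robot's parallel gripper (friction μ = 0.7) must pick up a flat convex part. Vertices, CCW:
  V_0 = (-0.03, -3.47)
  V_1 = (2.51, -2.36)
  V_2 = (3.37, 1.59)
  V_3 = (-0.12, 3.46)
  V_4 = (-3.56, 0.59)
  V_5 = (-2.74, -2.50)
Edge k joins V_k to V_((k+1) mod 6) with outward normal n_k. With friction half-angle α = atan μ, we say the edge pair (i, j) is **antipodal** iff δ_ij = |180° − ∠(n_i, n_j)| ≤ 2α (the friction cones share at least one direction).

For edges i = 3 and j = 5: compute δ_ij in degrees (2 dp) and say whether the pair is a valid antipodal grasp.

α = atan 0.7 = 34.99°;  2α = 69.98°
edge 3: e_3 = (-3.44, -2.87);  n_3 = (-0.6406, +0.7679)
edge 5: e_5 = (+2.71, -0.97);  n_5 = (-0.3370, -0.9415)
∠(n_3, n_5) = 120.47°
δ = |180° − 120.47°| = 59.53°
59.53° ≤ 2α = 69.98°  →  valid

δ = 59.53°, valid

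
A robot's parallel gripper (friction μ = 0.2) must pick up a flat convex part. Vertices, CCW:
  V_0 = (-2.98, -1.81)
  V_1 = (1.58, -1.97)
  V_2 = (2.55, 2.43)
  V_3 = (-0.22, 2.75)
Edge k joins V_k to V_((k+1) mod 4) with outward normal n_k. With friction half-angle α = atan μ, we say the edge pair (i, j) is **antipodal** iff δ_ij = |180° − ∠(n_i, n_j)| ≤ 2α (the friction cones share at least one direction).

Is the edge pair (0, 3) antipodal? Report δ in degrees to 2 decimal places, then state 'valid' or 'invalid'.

α = atan 0.2 = 11.31°;  2α = 22.62°
edge 0: e_0 = (+4.56, -0.16);  n_0 = (-0.0351, -0.9994)
edge 3: e_3 = (-2.76, -4.56);  n_3 = (-0.8555, +0.5178)
∠(n_0, n_3) = 119.18°
δ = |180° − 119.18°| = 60.82°
60.82° > 2α = 22.62°  →  invalid

δ = 60.82°, invalid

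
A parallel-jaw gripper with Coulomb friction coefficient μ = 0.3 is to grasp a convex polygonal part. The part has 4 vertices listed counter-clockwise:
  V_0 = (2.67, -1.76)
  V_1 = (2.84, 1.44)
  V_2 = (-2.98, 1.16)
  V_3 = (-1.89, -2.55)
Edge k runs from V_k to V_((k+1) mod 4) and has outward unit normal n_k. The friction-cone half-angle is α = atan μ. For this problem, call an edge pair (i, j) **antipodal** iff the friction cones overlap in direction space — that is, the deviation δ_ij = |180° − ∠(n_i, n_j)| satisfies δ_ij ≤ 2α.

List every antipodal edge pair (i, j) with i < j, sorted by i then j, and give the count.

count = 2; pairs: (0,2), (1,3)

α = atan 0.3 = 16.70°;  2α = 33.40°
n_0 = (+0.9986, -0.0531)
n_1 = (-0.0481, +0.9988)
n_2 = (-0.9594, -0.2819)
n_3 = (+0.1707, -0.9853)
  (0,1): δ = 84.20°  ·
  (0,2): δ = 19.41°  ✓
  (0,3): δ = 102.87°  ·
  (1,2): δ = 76.38°  ·
  (1,3): δ = 7.07°  ✓
  (2,3): δ = 96.54°  ·
antipodal pairs: 2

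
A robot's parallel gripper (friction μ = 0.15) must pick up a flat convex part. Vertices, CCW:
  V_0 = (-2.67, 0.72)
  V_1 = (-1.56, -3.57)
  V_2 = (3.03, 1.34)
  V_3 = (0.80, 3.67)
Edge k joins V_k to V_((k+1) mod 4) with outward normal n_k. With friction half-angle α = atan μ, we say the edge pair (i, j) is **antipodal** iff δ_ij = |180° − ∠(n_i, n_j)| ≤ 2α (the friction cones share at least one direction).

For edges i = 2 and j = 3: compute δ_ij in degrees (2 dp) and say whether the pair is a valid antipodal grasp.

δ = 93.37°, invalid

α = atan 0.15 = 8.53°;  2α = 17.06°
edge 2: e_2 = (-2.23, +2.33);  n_2 = (+0.7224, +0.6914)
edge 3: e_3 = (-3.47, -2.95);  n_3 = (-0.6477, +0.7619)
∠(n_2, n_3) = 86.63°
δ = |180° − 86.63°| = 93.37°
93.37° > 2α = 17.06°  →  invalid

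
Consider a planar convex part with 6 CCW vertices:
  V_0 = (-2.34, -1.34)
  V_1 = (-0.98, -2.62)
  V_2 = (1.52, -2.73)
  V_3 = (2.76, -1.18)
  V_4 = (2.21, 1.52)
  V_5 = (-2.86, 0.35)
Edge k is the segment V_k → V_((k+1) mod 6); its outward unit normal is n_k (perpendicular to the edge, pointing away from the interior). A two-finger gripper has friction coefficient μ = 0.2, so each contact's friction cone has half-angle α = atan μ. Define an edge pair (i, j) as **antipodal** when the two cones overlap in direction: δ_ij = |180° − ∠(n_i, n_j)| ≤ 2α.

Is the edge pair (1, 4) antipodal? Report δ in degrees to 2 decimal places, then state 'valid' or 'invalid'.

α = atan 0.2 = 11.31°;  2α = 22.62°
edge 1: e_1 = (+2.50, -0.11);  n_1 = (-0.0440, -0.9990)
edge 4: e_4 = (-5.07, -1.17);  n_4 = (-0.2249, +0.9744)
∠(n_1, n_4) = 164.49°
δ = |180° − 164.49°| = 15.51°
15.51° ≤ 2α = 22.62°  →  valid

δ = 15.51°, valid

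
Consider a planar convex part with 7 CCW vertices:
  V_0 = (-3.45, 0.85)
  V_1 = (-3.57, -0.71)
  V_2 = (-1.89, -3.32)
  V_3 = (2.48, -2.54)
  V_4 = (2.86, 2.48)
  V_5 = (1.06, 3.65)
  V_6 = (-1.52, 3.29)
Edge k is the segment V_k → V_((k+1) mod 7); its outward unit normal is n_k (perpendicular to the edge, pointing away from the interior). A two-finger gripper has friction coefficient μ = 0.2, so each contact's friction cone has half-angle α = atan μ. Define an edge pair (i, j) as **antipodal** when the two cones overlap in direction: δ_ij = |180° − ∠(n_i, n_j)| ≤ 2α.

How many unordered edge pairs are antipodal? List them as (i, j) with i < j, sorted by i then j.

count = 2; pairs: (0,3), (2,5)

α = atan 0.2 = 11.31°;  2α = 22.62°
n_0 = (-0.9971, +0.0767)
n_1 = (-0.8409, -0.5412)
n_2 = (+0.1757, -0.9844)
n_3 = (+0.9971, -0.0755)
n_4 = (+0.5450, +0.8384)
n_5 = (-0.1382, +0.9904)
n_6 = (-0.7843, +0.6204)
  (0,1): δ = 142.83°  ·
  (0,2): δ = 75.48°  ·
  (0,3): δ = 0.07°  ✓
  (0,4): δ = 61.37°  ·
  (0,5): δ = 102.34°  ·
  (0,6): δ = 146.06°  ·
  (1,2): δ = 112.65°  ·
  (1,3): δ = 37.10°  ·
  (1,4): δ = 24.21°  ·
  (1,5): δ = 65.17°  ·
  (1,6): δ = 108.89°  ·
  (2,3): δ = 104.45°  ·
  (2,4): δ = 43.14°  ·
  (2,5): δ = 2.18°  ✓
  (2,6): δ = 41.54°  ·
  (3,4): δ = 118.69°  ·
  (3,5): δ = 77.73°  ·
  (3,6): δ = 34.01°  ·
  (4,5): δ = 139.03°  ·
  (4,6): δ = 95.32°  ·
  (5,6): δ = 136.29°  ·
antipodal pairs: 2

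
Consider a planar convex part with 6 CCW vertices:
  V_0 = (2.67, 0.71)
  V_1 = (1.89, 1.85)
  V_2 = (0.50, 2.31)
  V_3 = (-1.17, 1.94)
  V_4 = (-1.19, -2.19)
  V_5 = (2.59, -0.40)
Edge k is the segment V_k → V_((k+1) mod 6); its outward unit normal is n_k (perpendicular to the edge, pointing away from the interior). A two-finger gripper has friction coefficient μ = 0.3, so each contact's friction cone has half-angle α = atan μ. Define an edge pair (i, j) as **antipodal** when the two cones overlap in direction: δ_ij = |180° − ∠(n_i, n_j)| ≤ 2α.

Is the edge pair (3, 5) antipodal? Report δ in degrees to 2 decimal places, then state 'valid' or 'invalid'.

δ = 3.84°, valid

α = atan 0.3 = 16.70°;  2α = 33.40°
edge 3: e_3 = (-0.02, -4.13);  n_3 = (-1.0000, +0.0048)
edge 5: e_5 = (+0.08, +1.11);  n_5 = (+0.9974, -0.0719)
∠(n_3, n_5) = 176.16°
δ = |180° − 176.16°| = 3.84°
3.84° ≤ 2α = 33.40°  →  valid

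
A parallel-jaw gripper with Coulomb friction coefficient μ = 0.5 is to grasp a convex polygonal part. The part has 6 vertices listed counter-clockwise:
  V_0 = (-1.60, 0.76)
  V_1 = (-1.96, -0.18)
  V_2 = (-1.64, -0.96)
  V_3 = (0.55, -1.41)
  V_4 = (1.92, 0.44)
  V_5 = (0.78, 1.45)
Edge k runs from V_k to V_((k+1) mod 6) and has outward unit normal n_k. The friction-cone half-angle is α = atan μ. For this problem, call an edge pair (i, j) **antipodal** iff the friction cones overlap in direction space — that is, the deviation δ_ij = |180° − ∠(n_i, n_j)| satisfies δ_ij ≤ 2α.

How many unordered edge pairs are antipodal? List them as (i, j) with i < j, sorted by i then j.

α = atan 0.5 = 26.57°;  2α = 53.13°
n_0 = (-0.9339, +0.3576)
n_1 = (-0.9252, -0.3796)
n_2 = (-0.2013, -0.9795)
n_3 = (+0.8036, -0.5951)
n_4 = (+0.6631, +0.7485)
n_5 = (-0.2785, +0.9605)
  (0,1): δ = 136.74°  ·
  (0,2): δ = 80.66°  ·
  (0,3): δ = 15.57°  ✓
  (0,4): δ = 69.42°  ·
  (0,5): δ = 127.12°  ·
  (1,2): δ = 123.92°  ·
  (1,3): δ = 58.83°  ·
  (1,4): δ = 26.15°  ✓
  (1,5): δ = 83.86°  ·
  (2,3): δ = 114.91°  ·
  (2,4): δ = 29.93°  ✓
  (2,5): δ = 27.78°  ✓
  (3,4): δ = 95.02°  ·
  (3,5): δ = 37.31°  ✓
  (4,5): δ = 122.29°  ·
antipodal pairs: 5

count = 5; pairs: (0,3), (1,4), (2,4), (2,5), (3,5)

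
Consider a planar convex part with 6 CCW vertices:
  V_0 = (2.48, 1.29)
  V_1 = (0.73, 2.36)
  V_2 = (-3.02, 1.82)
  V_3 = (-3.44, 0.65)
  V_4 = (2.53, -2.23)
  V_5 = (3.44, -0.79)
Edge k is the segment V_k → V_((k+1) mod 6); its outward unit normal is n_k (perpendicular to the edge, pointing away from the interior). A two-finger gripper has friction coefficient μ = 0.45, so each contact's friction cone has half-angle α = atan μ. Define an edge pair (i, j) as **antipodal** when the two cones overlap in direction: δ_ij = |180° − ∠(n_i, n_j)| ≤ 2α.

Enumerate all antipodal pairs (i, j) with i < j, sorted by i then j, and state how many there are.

count = 5; pairs: (0,3), (1,3), (2,4), (2,5), (3,5)

α = atan 0.45 = 24.23°;  2α = 48.46°
n_0 = (+0.5216, +0.8532)
n_1 = (-0.1425, +0.9898)
n_2 = (-0.9412, +0.3379)
n_3 = (-0.4345, -0.9007)
n_4 = (+0.8453, -0.5342)
n_5 = (+0.9080, +0.4191)
  (0,1): δ = 140.36°  ·
  (0,2): δ = 78.30°  ·
  (0,3): δ = 5.69°  ✓
  (0,4): δ = 89.15°  ·
  (0,5): δ = 146.22°  ·
  (1,2): δ = 117.94°  ·
  (1,3): δ = 33.95°  ✓
  (1,4): δ = 49.52°  ·
  (1,5): δ = 106.58°  ·
  (2,3): δ = 96.01°  ·
  (2,4): δ = 12.54°  ✓
  (2,5): δ = 44.52°  ✓
  (3,4): δ = 96.54°  ·
  (3,5): δ = 39.47°  ✓
  (4,5): δ = 122.93°  ·
antipodal pairs: 5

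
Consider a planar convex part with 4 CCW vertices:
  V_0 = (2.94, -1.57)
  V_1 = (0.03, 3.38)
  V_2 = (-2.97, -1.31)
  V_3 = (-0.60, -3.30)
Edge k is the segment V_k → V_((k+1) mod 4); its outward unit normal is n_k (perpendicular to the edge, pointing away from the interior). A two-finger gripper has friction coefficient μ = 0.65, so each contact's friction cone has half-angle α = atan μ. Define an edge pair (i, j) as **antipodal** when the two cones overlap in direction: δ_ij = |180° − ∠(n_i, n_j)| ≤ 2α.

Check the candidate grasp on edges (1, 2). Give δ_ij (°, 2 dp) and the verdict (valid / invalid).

δ = 97.41°, invalid

α = atan 0.65 = 33.02°;  2α = 66.05°
edge 1: e_1 = (-3.00, -4.69);  n_1 = (-0.8424, +0.5388)
edge 2: e_2 = (+2.37, -1.99);  n_2 = (-0.6430, -0.7658)
∠(n_1, n_2) = 82.59°
δ = |180° − 82.59°| = 97.41°
97.41° > 2α = 66.05°  →  invalid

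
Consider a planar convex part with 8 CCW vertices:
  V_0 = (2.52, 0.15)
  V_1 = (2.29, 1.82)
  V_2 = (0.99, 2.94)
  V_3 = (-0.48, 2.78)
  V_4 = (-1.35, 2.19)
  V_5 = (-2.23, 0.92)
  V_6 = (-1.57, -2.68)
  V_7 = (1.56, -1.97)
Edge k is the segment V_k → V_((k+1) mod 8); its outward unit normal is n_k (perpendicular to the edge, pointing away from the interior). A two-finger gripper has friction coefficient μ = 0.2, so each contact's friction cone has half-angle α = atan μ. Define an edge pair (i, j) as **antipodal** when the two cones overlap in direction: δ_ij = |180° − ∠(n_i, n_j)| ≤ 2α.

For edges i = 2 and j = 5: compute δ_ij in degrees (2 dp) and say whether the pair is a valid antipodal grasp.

α = atan 0.2 = 11.31°;  2α = 22.62°
edge 2: e_2 = (-1.47, -0.16);  n_2 = (-0.1082, +0.9941)
edge 5: e_5 = (+0.66, -3.60);  n_5 = (-0.9836, -0.1803)
∠(n_2, n_5) = 94.18°
δ = |180° − 94.18°| = 85.82°
85.82° > 2α = 22.62°  →  invalid

δ = 85.82°, invalid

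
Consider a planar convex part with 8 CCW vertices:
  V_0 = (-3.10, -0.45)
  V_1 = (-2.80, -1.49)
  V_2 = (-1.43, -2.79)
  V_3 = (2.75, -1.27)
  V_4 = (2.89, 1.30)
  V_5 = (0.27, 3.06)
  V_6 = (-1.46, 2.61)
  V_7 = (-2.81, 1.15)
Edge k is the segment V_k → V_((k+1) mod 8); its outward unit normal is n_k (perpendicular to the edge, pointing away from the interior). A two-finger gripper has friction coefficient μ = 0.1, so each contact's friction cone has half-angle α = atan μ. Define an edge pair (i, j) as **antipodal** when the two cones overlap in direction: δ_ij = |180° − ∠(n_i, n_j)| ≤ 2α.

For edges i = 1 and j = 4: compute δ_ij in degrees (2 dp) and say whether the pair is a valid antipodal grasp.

α = atan 0.1 = 5.71°;  2α = 11.42°
edge 1: e_1 = (+1.37, -1.30);  n_1 = (-0.6883, -0.7254)
edge 4: e_4 = (-2.62, +1.76);  n_4 = (+0.5576, +0.8301)
∠(n_1, n_4) = 170.39°
δ = |180° − 170.39°| = 9.61°
9.61° ≤ 2α = 11.42°  →  valid

δ = 9.61°, valid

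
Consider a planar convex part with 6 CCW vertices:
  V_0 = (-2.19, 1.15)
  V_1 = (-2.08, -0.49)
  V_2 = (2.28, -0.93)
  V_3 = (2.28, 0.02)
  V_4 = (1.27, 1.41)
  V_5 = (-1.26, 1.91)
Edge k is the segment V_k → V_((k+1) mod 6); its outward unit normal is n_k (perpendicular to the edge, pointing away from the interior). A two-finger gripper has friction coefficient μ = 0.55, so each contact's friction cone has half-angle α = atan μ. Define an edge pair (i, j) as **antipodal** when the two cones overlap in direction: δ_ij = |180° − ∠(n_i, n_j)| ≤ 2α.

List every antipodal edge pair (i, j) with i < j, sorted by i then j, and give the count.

count = 6; pairs: (0,2), (0,3), (1,3), (1,4), (1,5), (2,5)

α = atan 0.55 = 28.81°;  2α = 57.62°
n_0 = (-0.9978, -0.0669)
n_1 = (-0.1004, -0.9949)
n_2 = (+1.0000, -0.0000)
n_3 = (+0.8090, +0.5878)
n_4 = (+0.1939, +0.9810)
n_5 = (-0.6328, +0.7743)
  (0,1): δ = 99.60°  ·
  (0,2): δ = 3.84°  ✓
  (0,3): δ = 32.17°  ✓
  (0,4): δ = 74.98°  ·
  (0,5): δ = 125.42°  ·
  (1,2): δ = 84.24°  ·
  (1,3): δ = 48.23°  ✓
  (1,4): δ = 5.42°  ✓
  (1,5): δ = 45.02°  ✓
  (2,3): δ = 144.00°  ·
  (2,4): δ = 101.18°  ·
  (2,5): δ = 50.74°  ✓
  (3,4): δ = 137.18°  ·
  (3,5): δ = 86.75°  ·
  (4,5): δ = 129.56°  ·
antipodal pairs: 6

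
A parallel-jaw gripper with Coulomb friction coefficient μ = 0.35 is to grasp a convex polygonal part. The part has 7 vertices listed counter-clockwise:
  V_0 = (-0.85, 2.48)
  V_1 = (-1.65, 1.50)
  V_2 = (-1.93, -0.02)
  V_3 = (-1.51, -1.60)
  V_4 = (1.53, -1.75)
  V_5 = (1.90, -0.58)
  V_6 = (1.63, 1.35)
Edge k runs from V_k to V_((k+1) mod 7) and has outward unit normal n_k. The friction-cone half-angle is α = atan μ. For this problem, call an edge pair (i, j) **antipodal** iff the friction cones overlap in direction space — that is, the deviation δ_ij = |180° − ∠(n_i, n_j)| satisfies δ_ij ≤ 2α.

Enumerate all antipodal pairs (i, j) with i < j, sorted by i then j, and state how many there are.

count = 6; pairs: (0,4), (1,4), (1,5), (2,4), (2,5), (3,6)

α = atan 0.35 = 19.29°;  2α = 38.58°
n_0 = (-0.7747, +0.6324)
n_1 = (-0.9835, +0.1812)
n_2 = (-0.9664, -0.2569)
n_3 = (-0.0493, -0.9988)
n_4 = (+0.9535, -0.3015)
n_5 = (+0.9904, +0.1385)
n_6 = (+0.4146, +0.9100)
  (0,1): δ = 151.21°  ·
  (0,2): δ = 125.89°  ·
  (0,3): δ = 53.60°  ·
  (0,4): δ = 21.68°  ✓
  (0,5): δ = 47.19°  ·
  (0,6): δ = 104.73°  ·
  (1,2): δ = 154.68°  ·
  (1,3): δ = 82.39°  ·
  (1,4): δ = 7.11°  ✓
  (1,5): δ = 18.40°  ✓
  (1,6): δ = 75.94°  ·
  (2,3): δ = 107.71°  ·
  (2,4): δ = 32.44°  ✓
  (2,5): δ = 6.92°  ✓
  (2,6): δ = 50.62°  ·
  (3,4): δ = 104.72°  ·
  (3,5): δ = 79.21°  ·
  (3,6): δ = 21.67°  ✓
  (4,5): δ = 154.49°  ·
  (4,6): δ = 96.95°  ·
  (5,6): δ = 122.46°  ·
antipodal pairs: 6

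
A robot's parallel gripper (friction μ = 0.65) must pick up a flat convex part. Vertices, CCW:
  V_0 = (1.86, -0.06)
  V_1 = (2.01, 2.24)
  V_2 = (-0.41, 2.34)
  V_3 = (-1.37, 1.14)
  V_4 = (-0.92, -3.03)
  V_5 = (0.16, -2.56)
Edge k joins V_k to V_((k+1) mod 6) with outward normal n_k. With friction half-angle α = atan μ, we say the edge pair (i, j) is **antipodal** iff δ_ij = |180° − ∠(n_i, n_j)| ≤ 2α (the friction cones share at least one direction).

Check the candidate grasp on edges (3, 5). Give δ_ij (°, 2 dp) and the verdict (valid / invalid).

δ = 40.37°, valid

α = atan 0.65 = 33.02°;  2α = 66.05°
edge 3: e_3 = (+0.45, -4.17);  n_3 = (-0.9942, -0.1073)
edge 5: e_5 = (+1.70, +2.50);  n_5 = (+0.8269, -0.5623)
∠(n_3, n_5) = 139.63°
δ = |180° − 139.63°| = 40.37°
40.37° ≤ 2α = 66.05°  →  valid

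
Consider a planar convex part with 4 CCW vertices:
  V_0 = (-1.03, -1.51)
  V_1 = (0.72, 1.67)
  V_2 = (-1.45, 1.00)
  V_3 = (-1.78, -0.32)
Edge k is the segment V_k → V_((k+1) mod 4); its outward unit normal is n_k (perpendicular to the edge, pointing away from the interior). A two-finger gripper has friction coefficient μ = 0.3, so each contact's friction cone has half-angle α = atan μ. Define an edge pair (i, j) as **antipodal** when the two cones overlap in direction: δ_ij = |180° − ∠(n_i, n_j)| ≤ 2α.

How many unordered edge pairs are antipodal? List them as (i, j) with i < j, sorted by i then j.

count = 1; pairs: (0,2)

α = atan 0.3 = 16.70°;  2α = 33.40°
n_0 = (+0.8761, -0.4821)
n_1 = (-0.2950, +0.9555)
n_2 = (-0.9701, +0.2425)
n_3 = (-0.8460, -0.5332)
  (0,1): δ = 44.02°  ·
  (0,2): δ = 14.79°  ✓
  (0,3): δ = 61.05°  ·
  (1,2): δ = 121.19°  ·
  (1,3): δ = 74.94°  ·
  (2,3): δ = 133.74°  ·
antipodal pairs: 1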